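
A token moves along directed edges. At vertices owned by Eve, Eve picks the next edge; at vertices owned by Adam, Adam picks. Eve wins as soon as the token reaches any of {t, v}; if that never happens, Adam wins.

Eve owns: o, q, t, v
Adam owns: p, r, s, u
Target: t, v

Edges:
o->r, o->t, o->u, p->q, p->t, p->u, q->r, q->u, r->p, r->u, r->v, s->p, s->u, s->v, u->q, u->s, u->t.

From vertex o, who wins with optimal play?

A0 = {t, v}
A1: add {o} — o (Eve) has o→t.
A2 = A1; e.g. p (Adam) can still go to q. Fixed point.
o ∈ A1, so Eve can force the target.

Eve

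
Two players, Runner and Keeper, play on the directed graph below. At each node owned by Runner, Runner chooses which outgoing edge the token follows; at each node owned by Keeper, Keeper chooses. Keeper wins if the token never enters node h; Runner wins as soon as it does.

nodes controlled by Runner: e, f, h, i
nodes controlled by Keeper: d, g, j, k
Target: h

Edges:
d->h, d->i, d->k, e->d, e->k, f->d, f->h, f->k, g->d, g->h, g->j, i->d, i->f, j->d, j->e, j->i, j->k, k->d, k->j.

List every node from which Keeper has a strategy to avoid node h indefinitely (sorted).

d, e, g, j, k

A0 = {h}
A1: add {f} — f (Runner) has f→h.
A2: add {i} — i (Runner) has i→f.
A3 = A2; e.g. d (Keeper) can still go to k. Fixed point.
Runner's attractor = {f, h, i}; Keeper avoids the target exactly from the complement.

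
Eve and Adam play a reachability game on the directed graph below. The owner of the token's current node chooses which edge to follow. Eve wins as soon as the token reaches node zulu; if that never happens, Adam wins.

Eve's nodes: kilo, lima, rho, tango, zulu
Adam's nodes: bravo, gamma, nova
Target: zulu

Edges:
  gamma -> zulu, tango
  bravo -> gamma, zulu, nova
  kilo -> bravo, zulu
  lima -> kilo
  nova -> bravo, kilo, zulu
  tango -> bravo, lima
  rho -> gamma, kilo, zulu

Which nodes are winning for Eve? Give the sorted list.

A0 = {zulu}
A1: add {kilo, rho} — kilo (Eve) has kilo→zulu; rho (Eve) has rho→zulu.
A2: add {lima} — lima (Eve) has lima→kilo.
A3: add {tango} — tango (Eve) has tango→lima.
A4: add {gamma} — gamma (Adam): all of {zulu, tango} already in.
A5 = A4; e.g. bravo (Adam) can still go to nova. Fixed point.
Eve's winning region = {gamma, kilo, lima, rho, tango, zulu}.

gamma, kilo, lima, rho, tango, zulu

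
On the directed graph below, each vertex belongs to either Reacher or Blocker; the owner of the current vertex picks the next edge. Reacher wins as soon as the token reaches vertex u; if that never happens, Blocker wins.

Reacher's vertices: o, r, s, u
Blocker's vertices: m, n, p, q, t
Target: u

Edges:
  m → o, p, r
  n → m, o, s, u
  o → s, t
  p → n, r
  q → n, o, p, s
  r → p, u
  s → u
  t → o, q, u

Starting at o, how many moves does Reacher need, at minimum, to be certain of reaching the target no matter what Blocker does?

2

A0 = {u}
A1: add {r, s} — r (Reacher) has r→u; s (Reacher) has s→u.
A2: add {o} — o (Reacher) has o→s.
A3 = A2; e.g. m (Blocker) can still go to p. Fixed point.
o enters the attractor at level 2, so Reacher can force the target in 2 moves from there.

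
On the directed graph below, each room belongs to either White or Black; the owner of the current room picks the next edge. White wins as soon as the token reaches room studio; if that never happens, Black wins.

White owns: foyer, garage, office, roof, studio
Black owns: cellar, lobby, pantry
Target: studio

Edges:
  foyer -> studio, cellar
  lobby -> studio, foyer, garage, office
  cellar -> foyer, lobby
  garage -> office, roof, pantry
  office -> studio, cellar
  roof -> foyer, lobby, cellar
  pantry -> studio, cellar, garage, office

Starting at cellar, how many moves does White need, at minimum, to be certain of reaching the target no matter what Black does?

A0 = {studio}
A1: add {foyer, office} — foyer (White) has foyer→studio; office (White) has office→studio.
A2: add {garage, roof} — garage (White) has garage→office; roof (White) has roof→foyer.
A3: add {lobby} — lobby (Black): all of {studio, foyer, garage, office} already in.
A4: add {cellar} — cellar (Black): all of {foyer, lobby} already in.
cellar enters the attractor at level 4, so White can force the target in 4 moves from there.

4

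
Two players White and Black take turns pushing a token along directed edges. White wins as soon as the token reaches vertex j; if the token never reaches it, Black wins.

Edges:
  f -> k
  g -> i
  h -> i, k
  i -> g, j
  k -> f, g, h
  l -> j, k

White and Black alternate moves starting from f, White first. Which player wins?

Black

Track states (vertex, player-to-move).
A0 = {(j,White), (j,Black)}
A1: add {(i,White), (l,White)}.
A2: add {(g,Black)}.
A3: add {(k,White)}.
A4: add {(f,Black), (h,Black), (l,Black)}.
A5 = A4; e.g. (f,White) stays out. (f,White) never enters ⇒ Black avoids the target.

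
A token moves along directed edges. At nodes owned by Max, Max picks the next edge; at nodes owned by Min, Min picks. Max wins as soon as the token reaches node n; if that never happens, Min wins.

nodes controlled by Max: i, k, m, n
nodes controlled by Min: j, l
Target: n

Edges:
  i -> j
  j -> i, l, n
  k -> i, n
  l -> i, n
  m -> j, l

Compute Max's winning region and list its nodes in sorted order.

A0 = {n}
A1: add {k} — k (Max) has k→n.
A2 = A1; e.g. i (Max) has no edge into A1. Fixed point.
Max's winning region = {k, n}.

k, n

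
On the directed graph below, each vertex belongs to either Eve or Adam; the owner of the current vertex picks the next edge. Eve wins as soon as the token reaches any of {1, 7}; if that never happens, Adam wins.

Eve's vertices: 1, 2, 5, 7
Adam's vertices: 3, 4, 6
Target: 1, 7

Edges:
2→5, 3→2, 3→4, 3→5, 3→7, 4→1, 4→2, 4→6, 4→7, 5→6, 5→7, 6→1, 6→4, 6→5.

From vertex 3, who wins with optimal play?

A0 = {1, 7}
A1: add {5} — 5 (Eve) has 5→7.
A2: add {2} — 2 (Eve) has 2→5.
A3 = A2; e.g. 3 (Adam) can still go to 4. Fixed point.
3 never enters the attractor, so Adam can avoid the target forever.

Adam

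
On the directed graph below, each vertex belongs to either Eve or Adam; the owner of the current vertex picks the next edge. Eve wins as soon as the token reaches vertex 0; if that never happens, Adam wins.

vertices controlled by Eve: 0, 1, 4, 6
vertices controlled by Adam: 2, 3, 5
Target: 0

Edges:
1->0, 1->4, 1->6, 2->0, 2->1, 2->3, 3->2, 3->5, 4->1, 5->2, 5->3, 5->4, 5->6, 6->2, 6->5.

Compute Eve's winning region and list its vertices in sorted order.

0, 1, 4

A0 = {0}
A1: add {1} — 1 (Eve) has 1→0.
A2: add {4} — 4 (Eve) has 4→1.
A3 = A2; e.g. 2 (Adam) can still go to 3. Fixed point.
Eve's winning region = {0, 1, 4}.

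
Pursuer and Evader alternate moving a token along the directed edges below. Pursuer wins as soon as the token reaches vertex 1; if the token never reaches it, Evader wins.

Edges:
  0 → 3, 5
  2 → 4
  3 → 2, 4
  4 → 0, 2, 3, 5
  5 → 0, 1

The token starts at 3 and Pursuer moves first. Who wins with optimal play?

Evader

Track states (vertex, player-to-move).
A0 = {(1,Pursuer), (1,Evader)}
A1: add {(5,Pursuer)}.
A2 = A1; e.g. (0,Pursuer) stays out. (3,Pursuer) never enters ⇒ Evader avoids the target.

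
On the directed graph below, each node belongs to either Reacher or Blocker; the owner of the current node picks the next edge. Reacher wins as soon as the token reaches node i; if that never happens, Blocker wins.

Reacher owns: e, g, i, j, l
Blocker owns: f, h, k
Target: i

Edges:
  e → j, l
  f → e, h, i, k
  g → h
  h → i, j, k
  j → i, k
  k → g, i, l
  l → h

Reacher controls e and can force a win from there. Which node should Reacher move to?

A0 = {i}
A1: add {j} — j (Reacher) has j→i.
A2: add {e} — e (Reacher) has e→j.
A3 = A2; e.g. f (Blocker) can still go to h. Fixed point.
From e, successor j is in the attractor (rank 1); the other successor l is not.

j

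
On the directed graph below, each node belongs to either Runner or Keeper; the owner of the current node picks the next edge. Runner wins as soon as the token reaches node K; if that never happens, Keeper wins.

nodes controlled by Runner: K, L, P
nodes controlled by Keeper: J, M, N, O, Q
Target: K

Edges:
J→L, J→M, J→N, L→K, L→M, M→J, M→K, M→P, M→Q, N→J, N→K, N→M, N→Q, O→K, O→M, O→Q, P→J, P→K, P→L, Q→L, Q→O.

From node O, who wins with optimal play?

Keeper

A0 = {K}
A1: add {L, P} — L (Runner) has L→K; P (Runner) has P→K.
A2 = A1; e.g. J (Keeper) can still go to M. Fixed point.
O never enters the attractor, so Keeper can avoid the target forever.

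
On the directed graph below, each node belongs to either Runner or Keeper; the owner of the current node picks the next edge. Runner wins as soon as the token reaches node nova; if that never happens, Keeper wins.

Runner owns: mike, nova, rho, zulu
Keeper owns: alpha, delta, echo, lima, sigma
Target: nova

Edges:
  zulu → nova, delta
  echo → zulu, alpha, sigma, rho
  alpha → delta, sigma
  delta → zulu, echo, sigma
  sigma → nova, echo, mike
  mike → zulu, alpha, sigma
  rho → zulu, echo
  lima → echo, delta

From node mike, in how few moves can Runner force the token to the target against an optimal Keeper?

A0 = {nova}
A1: add {zulu} — zulu (Runner) has zulu→nova.
A2: add {mike, rho} — mike (Runner) has mike→zulu; rho (Runner) has rho→zulu.
A3 = A2; e.g. echo (Keeper) can still go to alpha. Fixed point.
mike enters the attractor at level 2, so Runner can force the target in 2 moves from there.

2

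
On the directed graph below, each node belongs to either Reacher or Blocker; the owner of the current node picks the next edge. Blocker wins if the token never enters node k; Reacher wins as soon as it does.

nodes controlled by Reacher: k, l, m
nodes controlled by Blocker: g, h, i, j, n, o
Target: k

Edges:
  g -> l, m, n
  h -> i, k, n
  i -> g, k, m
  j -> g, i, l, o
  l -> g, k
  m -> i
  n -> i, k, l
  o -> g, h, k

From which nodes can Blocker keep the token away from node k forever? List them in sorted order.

A0 = {k}
A1: add {l} — l (Reacher) has l→k.
A2 = A1; e.g. g (Blocker) can still go to m. Fixed point.
Reacher's attractor = {k, l}; Blocker avoids the target exactly from the complement.

g, h, i, j, m, n, o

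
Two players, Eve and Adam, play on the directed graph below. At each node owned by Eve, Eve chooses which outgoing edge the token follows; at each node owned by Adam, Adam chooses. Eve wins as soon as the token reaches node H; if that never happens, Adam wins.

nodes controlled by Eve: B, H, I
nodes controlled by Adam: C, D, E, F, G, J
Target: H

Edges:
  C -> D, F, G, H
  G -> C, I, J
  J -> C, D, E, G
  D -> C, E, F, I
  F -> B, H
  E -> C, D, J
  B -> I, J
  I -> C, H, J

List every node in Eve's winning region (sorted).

B, F, H, I

A0 = {H}
A1: add {I} — I (Eve) has I→H.
A2: add {B} — B (Eve) has B→I.
A3: add {F} — F (Adam): all of {B, H} already in.
A4 = A3; e.g. C (Adam) can still go to D. Fixed point.
Eve's winning region = {B, F, H, I}.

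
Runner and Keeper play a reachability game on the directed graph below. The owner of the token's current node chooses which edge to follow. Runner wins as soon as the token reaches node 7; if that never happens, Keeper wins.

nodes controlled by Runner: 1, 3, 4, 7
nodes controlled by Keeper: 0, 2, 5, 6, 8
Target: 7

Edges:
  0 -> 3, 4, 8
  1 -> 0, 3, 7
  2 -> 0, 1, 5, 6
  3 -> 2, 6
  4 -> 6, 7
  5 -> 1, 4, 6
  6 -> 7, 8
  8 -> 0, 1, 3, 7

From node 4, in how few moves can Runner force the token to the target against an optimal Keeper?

1

A0 = {7}
A1: add {1, 4} — 1 (Runner) has 1→7; 4 (Runner) has 4→7.
A2 = A1; e.g. 0 (Keeper) can still go to 3. Fixed point.
4 enters the attractor at level 1, so Runner can force the target in 1 move from there.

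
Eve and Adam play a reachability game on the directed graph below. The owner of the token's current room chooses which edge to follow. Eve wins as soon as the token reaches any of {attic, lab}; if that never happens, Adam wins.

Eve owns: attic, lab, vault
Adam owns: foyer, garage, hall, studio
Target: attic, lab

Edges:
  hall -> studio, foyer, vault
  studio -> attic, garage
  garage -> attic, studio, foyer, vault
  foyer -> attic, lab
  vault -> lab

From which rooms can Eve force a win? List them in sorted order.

attic, foyer, lab, vault

A0 = {attic, lab}
A1: add {foyer, vault} — foyer (Adam): all of {attic, lab} already in; vault (Eve) has vault→lab.
A2 = A1; e.g. hall (Adam) can still go to studio. Fixed point.
Eve's winning region = {attic, foyer, lab, vault}.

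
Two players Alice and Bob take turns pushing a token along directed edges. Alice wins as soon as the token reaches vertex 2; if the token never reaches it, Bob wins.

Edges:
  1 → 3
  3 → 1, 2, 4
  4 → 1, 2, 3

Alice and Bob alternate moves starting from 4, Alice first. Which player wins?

Alice

Track states (vertex, player-to-move).
A0 = {(2,Alice), (2,Bob)}
A1: add {(3,Alice), (4,Alice)}.
(4,Alice) ∈ A1 ⇒ Alice forces the target.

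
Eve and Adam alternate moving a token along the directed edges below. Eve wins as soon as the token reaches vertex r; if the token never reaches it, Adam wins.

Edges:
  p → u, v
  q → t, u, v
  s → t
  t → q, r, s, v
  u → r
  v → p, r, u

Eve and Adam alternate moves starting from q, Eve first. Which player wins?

Track states (vertex, player-to-move).
A0 = {(r,Eve), (r,Adam)}
A1: add {(t,Eve), (u,Eve), (u,Adam), (v,Eve)}.
A2: add {(p,Eve), (p,Adam), (q,Eve), (q,Adam), (s,Adam)}.
(q,Eve) ∈ A2 ⇒ Eve forces the target.

Eve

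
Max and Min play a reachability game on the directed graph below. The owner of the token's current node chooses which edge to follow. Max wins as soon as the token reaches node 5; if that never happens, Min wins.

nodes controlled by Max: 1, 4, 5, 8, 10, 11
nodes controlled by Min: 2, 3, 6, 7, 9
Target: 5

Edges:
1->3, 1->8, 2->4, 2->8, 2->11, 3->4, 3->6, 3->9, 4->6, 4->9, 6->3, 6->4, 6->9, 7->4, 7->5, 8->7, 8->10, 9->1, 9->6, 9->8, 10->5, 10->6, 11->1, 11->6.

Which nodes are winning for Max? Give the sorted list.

A0 = {5}
A1: add {10} — 10 (Max) has 10→5.
A2: add {8} — 8 (Max) has 8→10.
A3: add {1} — 1 (Max) has 1→8.
A4: add {11} — 11 (Max) has 11→1.
A5 = A4; e.g. 2 (Min) can still go to 4. Fixed point.
Max's winning region = {1, 5, 8, 10, 11}.

1, 5, 8, 10, 11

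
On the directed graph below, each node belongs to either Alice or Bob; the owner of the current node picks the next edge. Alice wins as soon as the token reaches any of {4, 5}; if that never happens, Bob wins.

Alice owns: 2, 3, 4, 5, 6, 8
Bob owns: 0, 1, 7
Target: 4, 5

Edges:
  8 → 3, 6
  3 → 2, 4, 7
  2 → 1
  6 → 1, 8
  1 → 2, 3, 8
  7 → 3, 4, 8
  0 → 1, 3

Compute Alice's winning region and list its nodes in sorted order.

3, 4, 5, 6, 7, 8

A0 = {4, 5}
A1: add {3} — 3 (Alice) has 3→4.
A2: add {8} — 8 (Alice) has 8→3.
A3: add {6, 7} — 6 (Alice) has 6→8; 7 (Bob): all of {3, 4, 8} already in.
A4 = A3; e.g. 0 (Bob) can still go to 1. Fixed point.
Alice's winning region = {3, 4, 5, 6, 7, 8}.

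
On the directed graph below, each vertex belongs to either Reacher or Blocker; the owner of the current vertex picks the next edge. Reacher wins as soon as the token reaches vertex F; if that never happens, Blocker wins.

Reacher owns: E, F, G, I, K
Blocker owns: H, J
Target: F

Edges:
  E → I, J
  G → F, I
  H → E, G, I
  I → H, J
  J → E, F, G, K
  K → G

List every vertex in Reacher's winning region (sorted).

A0 = {F}
A1: add {G} — G (Reacher) has G→F.
A2: add {K} — K (Reacher) has K→G.
A3 = A2; e.g. E (Reacher) has no edge into A2. Fixed point.
Reacher's winning region = {F, G, K}.

F, G, K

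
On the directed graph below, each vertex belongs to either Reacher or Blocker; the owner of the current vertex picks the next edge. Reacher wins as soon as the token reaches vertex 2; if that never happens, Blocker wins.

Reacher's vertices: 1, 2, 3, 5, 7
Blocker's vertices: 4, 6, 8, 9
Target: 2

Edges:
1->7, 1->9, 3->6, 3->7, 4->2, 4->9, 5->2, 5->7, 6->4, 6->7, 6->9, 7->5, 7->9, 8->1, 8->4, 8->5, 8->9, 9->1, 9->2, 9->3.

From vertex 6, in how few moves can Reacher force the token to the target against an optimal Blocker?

6

A0 = {2}
A1: add {5} — 5 (Reacher) has 5→2.
A2: add {7} — 7 (Reacher) has 7→5.
A3: add {1, 3} — 1 (Reacher) has 1→7; 3 (Reacher) has 3→7.
A4: add {9} — 9 (Blocker): all of {1, 2, 3} already in.
A5: add {4} — 4 (Blocker): all of {2, 9} already in.
A6: add {6, 8} — 6 (Blocker): all of {4, 7, 9} already in; 8 (Blocker): all of {1, 4, 5, 9} already in.
A6 = all vertices. Fixed point.
6 enters the attractor at level 6, so Reacher can force the target in 6 moves from there.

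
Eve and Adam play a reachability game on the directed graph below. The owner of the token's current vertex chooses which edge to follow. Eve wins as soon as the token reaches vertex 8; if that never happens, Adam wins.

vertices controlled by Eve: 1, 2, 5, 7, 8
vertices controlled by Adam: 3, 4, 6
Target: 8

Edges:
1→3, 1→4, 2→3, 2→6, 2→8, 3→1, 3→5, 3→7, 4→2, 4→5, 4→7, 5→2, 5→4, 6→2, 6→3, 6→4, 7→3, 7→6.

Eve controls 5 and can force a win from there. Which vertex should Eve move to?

2

A0 = {8}
A1: add {2} — 2 (Eve) has 2→8.
A2: add {5} — 5 (Eve) has 5→2.
A3 = A2; e.g. 1 (Eve) has no edge into A2. Fixed point.
From 5, successor 2 is in the attractor (rank 1); the other successor 4 is not.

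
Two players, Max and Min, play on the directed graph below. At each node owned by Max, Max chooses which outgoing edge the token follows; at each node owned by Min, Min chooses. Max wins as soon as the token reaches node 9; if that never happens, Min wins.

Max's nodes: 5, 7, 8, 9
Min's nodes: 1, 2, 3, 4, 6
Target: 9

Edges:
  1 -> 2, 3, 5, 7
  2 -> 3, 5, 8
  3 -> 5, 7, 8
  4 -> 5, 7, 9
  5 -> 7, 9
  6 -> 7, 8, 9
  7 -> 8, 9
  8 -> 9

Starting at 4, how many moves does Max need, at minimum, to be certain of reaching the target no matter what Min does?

A0 = {9}
A1: add {5, 7, 8} — 5 (Max) has 5→9; 7 (Max) has 7→9; 8 (Max) has 8→9.
A2: add {3, 4, 6} — 3 (Min): all of {5, 7, 8} already in; 4 (Min): all of {5, 7, 9} already in; 6 (Min): all of {7, 8, 9} already in.
4 enters the attractor at level 2, so Max can force the target in 2 moves from there.

2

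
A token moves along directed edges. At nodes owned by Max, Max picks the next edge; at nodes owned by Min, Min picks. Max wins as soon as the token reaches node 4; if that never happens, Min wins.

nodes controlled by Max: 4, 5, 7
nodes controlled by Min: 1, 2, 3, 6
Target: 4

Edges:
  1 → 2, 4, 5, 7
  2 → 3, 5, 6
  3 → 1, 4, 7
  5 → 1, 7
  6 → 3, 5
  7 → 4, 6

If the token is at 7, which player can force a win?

Max

A0 = {4}
A1: add {7} — 7 (Max) has 7→4.
7 ∈ A1, so Max can force the target.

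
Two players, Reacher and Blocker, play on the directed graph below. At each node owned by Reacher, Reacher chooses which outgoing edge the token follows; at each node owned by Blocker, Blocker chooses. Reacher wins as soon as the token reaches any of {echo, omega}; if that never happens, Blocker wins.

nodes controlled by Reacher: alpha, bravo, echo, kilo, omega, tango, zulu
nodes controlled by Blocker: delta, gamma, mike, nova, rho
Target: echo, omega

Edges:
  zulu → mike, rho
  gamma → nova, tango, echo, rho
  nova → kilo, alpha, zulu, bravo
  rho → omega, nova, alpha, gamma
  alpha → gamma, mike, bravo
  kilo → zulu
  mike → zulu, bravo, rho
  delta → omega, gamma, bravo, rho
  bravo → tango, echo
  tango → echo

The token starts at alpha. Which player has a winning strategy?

A0 = {echo, omega}
A1: add {bravo, tango} — tango (Reacher) has tango→echo; bravo (Reacher) has bravo→echo.
A2: add {alpha} — alpha (Reacher) has alpha→bravo.
A3 = A2; e.g. delta (Blocker) can still go to gamma. Fixed point.
alpha ∈ A2, so Reacher can force the target.

Reacher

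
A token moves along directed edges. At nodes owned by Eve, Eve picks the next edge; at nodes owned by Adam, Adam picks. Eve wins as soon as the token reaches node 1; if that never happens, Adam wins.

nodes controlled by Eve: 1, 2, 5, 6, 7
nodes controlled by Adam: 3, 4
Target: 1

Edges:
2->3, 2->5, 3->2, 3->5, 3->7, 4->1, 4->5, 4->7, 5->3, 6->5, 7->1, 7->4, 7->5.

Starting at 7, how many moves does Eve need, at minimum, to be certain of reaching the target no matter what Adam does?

A0 = {1}
A1: add {7} — 7 (Eve) has 7→1.
A2 = A1; e.g. 2 (Eve) has no edge into A1. Fixed point.
7 enters the attractor at level 1, so Eve can force the target in 1 move from there.

1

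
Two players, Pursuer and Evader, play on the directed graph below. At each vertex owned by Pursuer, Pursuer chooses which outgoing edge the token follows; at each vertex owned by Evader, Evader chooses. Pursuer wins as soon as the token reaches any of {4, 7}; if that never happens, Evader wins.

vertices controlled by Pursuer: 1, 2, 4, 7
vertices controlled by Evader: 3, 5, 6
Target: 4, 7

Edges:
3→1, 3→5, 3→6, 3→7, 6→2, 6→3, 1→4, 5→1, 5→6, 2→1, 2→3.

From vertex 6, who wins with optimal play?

Evader

A0 = {4, 7}
A1: add {1} — 1 (Pursuer) has 1→4.
A2: add {2} — 2 (Pursuer) has 2→1.
A3 = A2; e.g. 3 (Evader) can still go to 5. Fixed point.
6 never enters the attractor, so Evader can avoid the target forever.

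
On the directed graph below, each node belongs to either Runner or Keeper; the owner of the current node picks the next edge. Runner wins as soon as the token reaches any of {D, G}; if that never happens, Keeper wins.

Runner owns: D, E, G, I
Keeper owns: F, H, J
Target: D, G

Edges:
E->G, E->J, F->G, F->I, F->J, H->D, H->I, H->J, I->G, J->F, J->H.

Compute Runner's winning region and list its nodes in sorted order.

D, E, G, I

A0 = {D, G}
A1: add {E, I} — E (Runner) has E→G; I (Runner) has I→G.
A2 = A1; e.g. F (Keeper) can still go to J. Fixed point.
Runner's winning region = {D, E, G, I}.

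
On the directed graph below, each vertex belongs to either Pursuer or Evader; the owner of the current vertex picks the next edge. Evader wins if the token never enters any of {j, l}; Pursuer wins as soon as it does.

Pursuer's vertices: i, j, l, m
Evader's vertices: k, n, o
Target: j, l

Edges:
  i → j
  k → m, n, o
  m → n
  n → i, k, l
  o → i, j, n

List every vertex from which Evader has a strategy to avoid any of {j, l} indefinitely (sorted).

k, m, n, o

A0 = {j, l}
A1: add {i} — i (Pursuer) has i→j.
A2 = A1; e.g. k (Evader) can still go to m. Fixed point.
Pursuer's attractor = {i, j, l}; Evader avoids the target exactly from the complement.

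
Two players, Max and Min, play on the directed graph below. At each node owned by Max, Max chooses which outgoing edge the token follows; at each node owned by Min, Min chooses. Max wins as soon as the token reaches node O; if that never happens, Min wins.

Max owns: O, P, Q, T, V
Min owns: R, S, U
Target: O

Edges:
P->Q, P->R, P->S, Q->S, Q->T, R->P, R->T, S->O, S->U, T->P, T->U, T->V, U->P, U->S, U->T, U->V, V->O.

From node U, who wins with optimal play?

A0 = {O}
A1: add {V} — V (Max) has V→O.
A2: add {T} — T (Max) has T→V.
A3: add {Q} — Q (Max) has Q→T.
A4: add {P} — P (Max) has P→Q.
A5: add {R} — R (Min): all of {P, T} already in.
A6 = A5; e.g. S (Min) can still go to U. Fixed point.
U never enters the attractor, so Min can avoid the target forever.

Min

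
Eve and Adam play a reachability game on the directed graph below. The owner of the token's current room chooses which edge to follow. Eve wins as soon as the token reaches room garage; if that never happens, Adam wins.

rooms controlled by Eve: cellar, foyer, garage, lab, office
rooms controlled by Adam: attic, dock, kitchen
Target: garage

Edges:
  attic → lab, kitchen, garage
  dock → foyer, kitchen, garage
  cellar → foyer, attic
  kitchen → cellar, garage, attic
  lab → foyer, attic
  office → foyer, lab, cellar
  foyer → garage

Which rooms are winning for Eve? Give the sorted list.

A0 = {garage}
A1: add {foyer} — foyer (Eve) has foyer→garage.
A2: add {cellar, lab, office} — lab (Eve) has lab→foyer; cellar (Eve) has cellar→foyer; office (Eve) has office→foyer.
A3 = A2; e.g. kitchen (Adam) can still go to attic. Fixed point.
Eve's winning region = {cellar, foyer, garage, lab, office}.

cellar, foyer, garage, lab, office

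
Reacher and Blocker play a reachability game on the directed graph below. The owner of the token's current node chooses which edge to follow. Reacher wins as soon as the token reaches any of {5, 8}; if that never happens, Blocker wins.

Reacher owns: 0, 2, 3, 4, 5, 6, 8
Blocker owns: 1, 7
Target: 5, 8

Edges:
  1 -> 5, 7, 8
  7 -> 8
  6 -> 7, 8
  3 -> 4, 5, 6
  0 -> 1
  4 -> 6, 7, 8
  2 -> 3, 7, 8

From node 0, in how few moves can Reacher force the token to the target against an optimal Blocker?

A0 = {5, 8}
A1: add {2, 3, 4, 6, 7} — 2 (Reacher) has 2→8; 3 (Reacher) has 3→5; 4 (Reacher) has 4→8; 6 (Reacher) has 6→8; 7 (Blocker): all of {8} already in.
A2: add {1} — 1 (Blocker): all of {5, 7, 8} already in.
A3: add {0} — 0 (Reacher) has 0→1.
A3 = all vertices. Fixed point.
0 enters the attractor at level 3, so Reacher can force the target in 3 moves from there.

3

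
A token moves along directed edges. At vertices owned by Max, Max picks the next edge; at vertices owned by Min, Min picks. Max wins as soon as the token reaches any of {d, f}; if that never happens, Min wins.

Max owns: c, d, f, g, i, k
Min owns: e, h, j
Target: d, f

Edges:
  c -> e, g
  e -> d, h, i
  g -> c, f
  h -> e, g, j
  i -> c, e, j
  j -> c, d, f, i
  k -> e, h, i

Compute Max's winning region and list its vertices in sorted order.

c, d, f, g, i, j, k

A0 = {d, f}
A1: add {g} — g (Max) has g→f.
A2: add {c} — c (Max) has c→g.
A3: add {i} — i (Max) has i→c.
A4: add {j, k} — j (Min): all of {c, d, f, i} already in; k (Max) has k→i.
A5 = A4; e.g. e (Min) can still go to h. Fixed point.
Max's winning region = {c, d, f, g, i, j, k}.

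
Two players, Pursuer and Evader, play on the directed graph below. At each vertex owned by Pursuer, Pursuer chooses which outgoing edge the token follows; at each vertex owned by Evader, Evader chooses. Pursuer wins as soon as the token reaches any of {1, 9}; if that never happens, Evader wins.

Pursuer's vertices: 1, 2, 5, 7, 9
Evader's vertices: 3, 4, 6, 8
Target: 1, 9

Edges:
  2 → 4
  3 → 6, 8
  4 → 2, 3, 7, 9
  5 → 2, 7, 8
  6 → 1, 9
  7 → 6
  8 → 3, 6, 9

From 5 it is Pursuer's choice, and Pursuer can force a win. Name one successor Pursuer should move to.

7

A0 = {1, 9}
A1: add {6} — 6 (Evader): all of {1, 9} already in.
A2: add {7} — 7 (Pursuer) has 7→6.
A3: add {5} — 5 (Pursuer) has 5→7.
A4 = A3; e.g. 2 (Pursuer) has no edge into A3. Fixed point.
From 5, successor 7 is in the attractor (rank 2); the other successors 2, 8 are not.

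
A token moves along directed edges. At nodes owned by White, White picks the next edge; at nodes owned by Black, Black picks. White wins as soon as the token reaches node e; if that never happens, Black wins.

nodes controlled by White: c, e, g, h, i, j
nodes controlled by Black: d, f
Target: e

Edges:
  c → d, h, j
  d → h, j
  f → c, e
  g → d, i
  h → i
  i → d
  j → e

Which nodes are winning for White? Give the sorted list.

A0 = {e}
A1: add {j} — j (White) has j→e.
A2: add {c} — c (White) has c→j.
A3: add {f} — f (Black): all of {c, e} already in.
A4 = A3; e.g. d (Black) can still go to h. Fixed point.
White's winning region = {c, e, f, j}.

c, e, f, j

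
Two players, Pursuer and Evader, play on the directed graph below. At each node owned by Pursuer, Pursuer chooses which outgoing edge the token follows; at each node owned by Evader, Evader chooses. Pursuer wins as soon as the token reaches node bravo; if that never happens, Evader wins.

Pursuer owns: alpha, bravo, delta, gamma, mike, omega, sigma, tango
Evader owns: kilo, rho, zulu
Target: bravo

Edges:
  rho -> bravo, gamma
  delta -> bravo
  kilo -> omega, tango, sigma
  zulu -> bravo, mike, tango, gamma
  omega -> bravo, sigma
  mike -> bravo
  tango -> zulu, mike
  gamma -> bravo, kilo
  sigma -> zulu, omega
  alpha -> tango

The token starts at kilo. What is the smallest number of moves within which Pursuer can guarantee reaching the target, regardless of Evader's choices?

3

A0 = {bravo}
A1: add {delta, gamma, mike, omega} — delta (Pursuer) has delta→bravo; omega (Pursuer) has omega→bravo; mike (Pursuer) has mike→bravo; gamma (Pursuer) has gamma→bravo.
A2: add {rho, sigma, tango} — rho (Evader): all of {bravo, gamma} already in; tango (Pursuer) has tango→mike; sigma (Pursuer) has sigma→omega.
A3: add {alpha, kilo, zulu} — kilo (Evader): all of {omega, tango, sigma} already in; zulu (Evader): all of {bravo, mike, tango, gamma} already in; alpha (Pursuer) has alpha→tango.
A3 = all vertices. Fixed point.
kilo enters the attractor at level 3, so Pursuer can force the target in 3 moves from there.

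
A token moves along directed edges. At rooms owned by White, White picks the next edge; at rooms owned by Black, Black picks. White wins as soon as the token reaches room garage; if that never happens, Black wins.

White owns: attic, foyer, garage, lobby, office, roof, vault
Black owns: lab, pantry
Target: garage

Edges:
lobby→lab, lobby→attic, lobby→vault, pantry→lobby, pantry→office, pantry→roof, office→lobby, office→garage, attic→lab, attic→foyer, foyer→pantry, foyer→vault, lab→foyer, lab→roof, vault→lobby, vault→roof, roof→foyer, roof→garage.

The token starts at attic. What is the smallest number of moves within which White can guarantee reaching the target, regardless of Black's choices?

A0 = {garage}
A1: add {office, roof} — office (White) has office→garage; roof (White) has roof→garage.
A2: add {vault} — vault (White) has vault→roof.
A3: add {foyer, lobby} — foyer (White) has foyer→vault; lobby (White) has lobby→vault.
A4: add {attic, lab, pantry} — lab (Black): all of {foyer, roof} already in; attic (White) has attic→foyer; pantry (Black): all of {lobby, office, roof} already in.
A4 = all vertices. Fixed point.
attic enters the attractor at level 4, so White can force the target in 4 moves from there.

4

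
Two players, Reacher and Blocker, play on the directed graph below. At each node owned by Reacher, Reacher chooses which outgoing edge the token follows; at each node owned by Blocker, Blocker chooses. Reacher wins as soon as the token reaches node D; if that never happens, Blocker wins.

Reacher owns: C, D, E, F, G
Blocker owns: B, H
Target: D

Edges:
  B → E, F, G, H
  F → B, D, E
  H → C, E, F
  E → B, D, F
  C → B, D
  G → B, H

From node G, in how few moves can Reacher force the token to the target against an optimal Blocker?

3

A0 = {D}
A1: add {C, E, F} — C (Reacher) has C→D; E (Reacher) has E→D; F (Reacher) has F→D.
A2: add {H} — H (Blocker): all of {C, E, F} already in.
A3: add {G} — G (Reacher) has G→H.
G enters the attractor at level 3, so Reacher can force the target in 3 moves from there.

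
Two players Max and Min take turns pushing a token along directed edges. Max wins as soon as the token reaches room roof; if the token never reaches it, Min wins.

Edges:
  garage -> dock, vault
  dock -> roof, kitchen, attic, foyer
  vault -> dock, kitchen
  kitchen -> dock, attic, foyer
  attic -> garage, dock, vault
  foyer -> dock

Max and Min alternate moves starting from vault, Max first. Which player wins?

Track states (vertex, player-to-move).
A0 = {(roof,Max), (roof,Min)}
A1: add {(dock,Max)}.
A2: add {(foyer,Min)}.
A3: add {(kitchen,Max)}.
A4: add {(vault,Min)}.
A5: add {(garage,Max), (attic,Max)}.
A6 = A5; e.g. (garage,Min) stays out. (vault,Max) never enters ⇒ Min avoids the target.

Min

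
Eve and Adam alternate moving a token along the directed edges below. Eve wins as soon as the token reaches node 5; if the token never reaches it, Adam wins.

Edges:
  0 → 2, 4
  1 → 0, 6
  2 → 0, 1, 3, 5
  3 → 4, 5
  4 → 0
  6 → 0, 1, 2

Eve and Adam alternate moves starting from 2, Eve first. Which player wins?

Eve

Track states (vertex, player-to-move).
A0 = {(5,Eve), (5,Adam)}
A1: add {(2,Eve), (3,Eve)}.
(2,Eve) ∈ A1 ⇒ Eve forces the target.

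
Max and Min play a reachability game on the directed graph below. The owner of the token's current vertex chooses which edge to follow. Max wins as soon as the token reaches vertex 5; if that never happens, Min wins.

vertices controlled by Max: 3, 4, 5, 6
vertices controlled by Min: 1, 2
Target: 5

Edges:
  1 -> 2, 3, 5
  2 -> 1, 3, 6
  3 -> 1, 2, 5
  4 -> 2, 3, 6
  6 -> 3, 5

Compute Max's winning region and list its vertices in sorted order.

3, 4, 5, 6

A0 = {5}
A1: add {3, 6} — 3 (Max) has 3→5; 6 (Max) has 6→5.
A2: add {4} — 4 (Max) has 4→3.
A3 = A2; e.g. 1 (Min) can still go to 2. Fixed point.
Max's winning region = {3, 4, 5, 6}.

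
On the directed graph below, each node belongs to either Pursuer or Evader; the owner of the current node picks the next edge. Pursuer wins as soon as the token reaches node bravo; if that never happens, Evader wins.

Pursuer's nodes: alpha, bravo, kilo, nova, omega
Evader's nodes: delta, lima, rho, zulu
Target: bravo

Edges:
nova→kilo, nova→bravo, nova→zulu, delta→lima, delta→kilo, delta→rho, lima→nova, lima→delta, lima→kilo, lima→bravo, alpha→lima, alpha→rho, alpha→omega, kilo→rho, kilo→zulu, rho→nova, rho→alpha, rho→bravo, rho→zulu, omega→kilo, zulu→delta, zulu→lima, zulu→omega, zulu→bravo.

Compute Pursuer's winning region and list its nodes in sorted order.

A0 = {bravo}
A1: add {nova} — nova (Pursuer) has nova→bravo.
A2 = A1; e.g. delta (Evader) can still go to lima. Fixed point.
Pursuer's winning region = {bravo, nova}.

bravo, nova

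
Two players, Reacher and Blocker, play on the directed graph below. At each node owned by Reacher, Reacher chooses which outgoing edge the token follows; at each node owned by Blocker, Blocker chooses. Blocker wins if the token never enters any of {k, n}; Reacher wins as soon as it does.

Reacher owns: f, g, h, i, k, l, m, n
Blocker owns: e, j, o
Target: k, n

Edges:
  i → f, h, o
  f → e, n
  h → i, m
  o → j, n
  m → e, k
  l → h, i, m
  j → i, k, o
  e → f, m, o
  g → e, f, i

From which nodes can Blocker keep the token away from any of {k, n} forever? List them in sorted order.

A0 = {k, n}
A1: add {f, m} — f (Reacher) has f→n; m (Reacher) has m→k.
A2: add {g, h, i, l} — g (Reacher) has g→f; h (Reacher) has h→m; i (Reacher) has i→f; l (Reacher) has l→m.
A3 = A2; e.g. e (Blocker) can still go to o. Fixed point.
Reacher's attractor = {f, g, h, i, k, l, m, n}; Blocker avoids the target exactly from the complement.

e, j, o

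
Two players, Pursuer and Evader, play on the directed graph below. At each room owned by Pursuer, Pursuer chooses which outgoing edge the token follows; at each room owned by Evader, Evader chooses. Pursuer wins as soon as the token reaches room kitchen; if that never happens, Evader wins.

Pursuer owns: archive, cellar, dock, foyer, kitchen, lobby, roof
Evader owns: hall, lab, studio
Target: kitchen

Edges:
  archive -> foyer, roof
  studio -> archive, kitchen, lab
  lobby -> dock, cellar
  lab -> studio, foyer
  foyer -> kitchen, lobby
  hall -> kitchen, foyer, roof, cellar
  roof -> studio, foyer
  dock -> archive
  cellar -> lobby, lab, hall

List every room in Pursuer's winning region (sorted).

archive, cellar, dock, foyer, hall, kitchen, lobby, roof

A0 = {kitchen}
A1: add {foyer} — foyer (Pursuer) has foyer→kitchen.
A2: add {archive, roof} — archive (Pursuer) has archive→foyer; roof (Pursuer) has roof→foyer.
A3: add {dock} — dock (Pursuer) has dock→archive.
A4: add {lobby} — lobby (Pursuer) has lobby→dock.
A5: add {cellar} — cellar (Pursuer) has cellar→lobby.
A6: add {hall} — hall (Evader): all of {kitchen, foyer, roof, cellar} already in.
A7 = A6; e.g. studio (Evader) can still go to lab. Fixed point.
Pursuer's winning region = {archive, cellar, dock, foyer, hall, kitchen, lobby, roof}.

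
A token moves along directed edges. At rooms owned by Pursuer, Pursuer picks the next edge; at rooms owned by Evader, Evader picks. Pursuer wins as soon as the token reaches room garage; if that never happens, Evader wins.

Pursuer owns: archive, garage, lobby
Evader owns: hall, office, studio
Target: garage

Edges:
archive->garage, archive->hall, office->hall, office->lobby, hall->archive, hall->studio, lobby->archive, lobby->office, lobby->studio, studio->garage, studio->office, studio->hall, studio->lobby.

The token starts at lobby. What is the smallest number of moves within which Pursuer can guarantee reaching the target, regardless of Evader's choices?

A0 = {garage}
A1: add {archive} — archive (Pursuer) has archive→garage.
A2: add {lobby} — lobby (Pursuer) has lobby→archive.
A3 = A2; e.g. office (Evader) can still go to hall. Fixed point.
lobby enters the attractor at level 2, so Pursuer can force the target in 2 moves from there.

2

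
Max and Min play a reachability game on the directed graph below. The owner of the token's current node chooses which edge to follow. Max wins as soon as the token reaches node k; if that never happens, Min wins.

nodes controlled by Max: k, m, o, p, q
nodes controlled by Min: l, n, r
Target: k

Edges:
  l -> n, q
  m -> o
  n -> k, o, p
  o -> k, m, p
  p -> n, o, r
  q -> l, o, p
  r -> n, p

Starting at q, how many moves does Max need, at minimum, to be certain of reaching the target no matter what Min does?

2

A0 = {k}
A1: add {o} — o (Max) has o→k.
A2: add {m, p, q} — m (Max) has m→o; p (Max) has p→o; q (Max) has q→o.
q enters the attractor at level 2, so Max can force the target in 2 moves from there.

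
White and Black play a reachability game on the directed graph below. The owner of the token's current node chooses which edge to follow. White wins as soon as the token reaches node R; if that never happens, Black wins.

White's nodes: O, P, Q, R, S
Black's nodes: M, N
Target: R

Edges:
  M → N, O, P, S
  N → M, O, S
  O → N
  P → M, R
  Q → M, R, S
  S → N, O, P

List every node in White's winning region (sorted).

A0 = {R}
A1: add {P, Q} — P (White) has P→R; Q (White) has Q→R.
A2: add {S} — S (White) has S→P.
A3 = A2; e.g. M (Black) can still go to N. Fixed point.
White's winning region = {P, Q, R, S}.

P, Q, R, S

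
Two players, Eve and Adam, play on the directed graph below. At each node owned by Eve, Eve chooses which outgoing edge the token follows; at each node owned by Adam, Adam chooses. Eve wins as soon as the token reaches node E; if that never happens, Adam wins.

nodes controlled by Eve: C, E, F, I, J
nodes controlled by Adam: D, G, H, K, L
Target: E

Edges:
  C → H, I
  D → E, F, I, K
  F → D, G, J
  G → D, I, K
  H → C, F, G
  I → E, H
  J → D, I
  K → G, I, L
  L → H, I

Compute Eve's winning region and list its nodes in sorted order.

C, E, F, I, J

A0 = {E}
A1: add {I} — I (Eve) has I→E.
A2: add {C, J} — C (Eve) has C→I; J (Eve) has J→I.
A3: add {F} — F (Eve) has F→J.
A4 = A3; e.g. D (Adam) can still go to K. Fixed point.
Eve's winning region = {C, E, F, I, J}.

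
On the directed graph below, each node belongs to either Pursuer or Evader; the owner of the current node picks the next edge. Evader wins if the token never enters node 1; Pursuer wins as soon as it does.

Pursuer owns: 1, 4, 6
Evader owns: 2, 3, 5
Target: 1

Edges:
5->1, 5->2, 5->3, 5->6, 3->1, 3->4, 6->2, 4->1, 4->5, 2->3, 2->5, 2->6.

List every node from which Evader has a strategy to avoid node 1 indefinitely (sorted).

A0 = {1}
A1: add {4} — 4 (Pursuer) has 4→1.
A2: add {3} — 3 (Evader): all of {1, 4} already in.
A3 = A2; e.g. 2 (Evader) can still go to 5. Fixed point.
Pursuer's attractor = {1, 3, 4}; Evader avoids the target exactly from the complement.

2, 5, 6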